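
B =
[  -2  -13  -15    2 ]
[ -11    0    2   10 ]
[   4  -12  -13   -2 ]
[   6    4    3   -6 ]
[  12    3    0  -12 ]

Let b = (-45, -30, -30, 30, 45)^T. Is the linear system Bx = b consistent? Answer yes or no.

Row reduce the augmented matrix [B | b].
R2 ← R2 − (11/2)·R1: [0, 143/2, 169/2, -1, 435/2]
R3 ← R3 + (2)·R1: [0, -38, -43, 2, -120]
R4 ← R4 + (3)·R1: [0, -35, -42, 0, -105]
R5 ← R5 + (6)·R1: [0, -75, -90, 0, -225]
R3 ← R3 + (76/143)·R2: [0, 0, 21/11, 210/143, -630/143]
R4 ← R4 + (70/143)·R2: [0, 0, -7/11, -70/143, 210/143]
R5 ← R5 + (150/143)·R2: [0, 0, -15/11, -150/143, 450/143]
R4 ← R4 + (1/3)·R3: [0, 0, 0, 0, 0]
R5 ← R5 + (5/7)·R3: [0, 0, 0, 0, 0]
The echelon form has 3 nonzero rows, and every pivot lies in the first 4 columns, so rank(B) = rank([B|b]) = 3.
The system is consistent.

yes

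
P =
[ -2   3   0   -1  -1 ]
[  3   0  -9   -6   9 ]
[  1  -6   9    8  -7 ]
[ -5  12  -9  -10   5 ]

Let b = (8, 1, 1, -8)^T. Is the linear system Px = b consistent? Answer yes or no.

Row reduce the augmented matrix [P | b].
R2 ← R2 + (3/2)·R1: [0, 9/2, -9, -15/2, 15/2, 13]
R3 ← R3 + (1/2)·R1: [0, -9/2, 9, 15/2, -15/2, 5]
R4 ← R4 − (5/2)·R1: [0, 9/2, -9, -15/2, 15/2, -28]
R3 ← R3 + R2: [0, 0, 0, 0, 0, 18]
R4 ← R4 − R2: [0, 0, 0, 0, 0, -41]
R4 ← R4 + (41/18)·R3: [0, 0, 0, 0, 0, 0]
The echelon form has 3 nonzero rows; the last pivot sits in the augmented column, so rank(P) = 2 but rank([P|b]) = 3.
Since the ranks differ, the system is inconsistent.

no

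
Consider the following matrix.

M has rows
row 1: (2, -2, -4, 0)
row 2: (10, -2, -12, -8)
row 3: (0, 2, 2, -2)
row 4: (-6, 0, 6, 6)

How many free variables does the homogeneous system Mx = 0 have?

2

Row reduce to echelon form.
R2 ← R2 − (5)·R1: [0, 8, 8, -8]
R4 ← R4 + (3)·R1: [0, -6, -6, 6]
R3 ← R3 − (1/4)·R2: [0, 0, 0, 0]
R4 ← R4 + (3/4)·R2: [0, 0, 0, 0]
2 nonzero rows, so rank(M) = 2.
M has 4 columns; by rank–nullity, nullity = 4 − 2 = 2.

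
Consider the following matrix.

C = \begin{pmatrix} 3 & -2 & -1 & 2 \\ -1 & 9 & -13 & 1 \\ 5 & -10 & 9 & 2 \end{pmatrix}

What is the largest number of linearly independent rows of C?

2

Row reduce to echelon form.
R2 ← R2 + (1/3)·R1: [0, 25/3, -40/3, 5/3]
R3 ← R3 − (5/3)·R1: [0, -20/3, 32/3, -4/3]
R3 ← R3 + (4/5)·R2: [0, 0, 0, 0]
Echelon form has 2 nonzero rows, so rank(C) = 2.
The rank gives the maximum number of linearly independent rows: 2.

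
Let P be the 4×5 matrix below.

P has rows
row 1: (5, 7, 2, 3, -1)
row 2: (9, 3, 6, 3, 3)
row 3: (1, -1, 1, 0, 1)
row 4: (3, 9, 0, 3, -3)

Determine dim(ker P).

3

Row reduce to echelon form.
R2 ← R2 − (9/5)·R1: [0, -48/5, 12/5, -12/5, 24/5]
R3 ← R3 − (1/5)·R1: [0, -12/5, 3/5, -3/5, 6/5]
R4 ← R4 − (3/5)·R1: [0, 24/5, -6/5, 6/5, -12/5]
R3 ← R3 − (1/4)·R2: [0, 0, 0, 0, 0]
R4 ← R4 + (1/2)·R2: [0, 0, 0, 0, 0]
2 nonzero rows, so rank(P) = 2.
P has 5 columns; by rank–nullity, nullity = 5 − 2 = 3.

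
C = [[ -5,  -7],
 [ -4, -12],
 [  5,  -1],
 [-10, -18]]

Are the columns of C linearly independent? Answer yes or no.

yes

Row reduce C to echelon form.
R2 ← R2 − (4/5)·R1: [0, -32/5]
R3 ← R3 + R1: [0, -8]
R4 ← R4 − (2)·R1: [0, -4]
R3 ← R3 − (5/4)·R2: [0, 0]
R4 ← R4 − (5/8)·R2: [0, 0]
2 pivots among 2 columns.
Every column is a pivot column, so the columns are linearly independent.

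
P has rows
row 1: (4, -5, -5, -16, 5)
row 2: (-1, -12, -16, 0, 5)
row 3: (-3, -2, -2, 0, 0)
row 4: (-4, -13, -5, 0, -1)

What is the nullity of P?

Row reduce to echelon form.
R2 ← R2 + (1/4)·R1: [0, -53/4, -69/4, -4, 25/4]
R3 ← R3 + (3/4)·R1: [0, -23/4, -23/4, -12, 15/4]
R4 ← R4 + R1: [0, -18, -10, -16, 4]
R3 ← R3 − (23/53)·R2: [0, 0, 92/53, -544/53, 55/53]
R4 ← R4 − (72/53)·R2: [0, 0, 712/53, -560/53, -238/53]
R4 ← R4 − (178/23)·R3: [0, 0, 0, 1584/23, -288/23]
4 nonzero rows, so rank(P) = 4.
P has 5 columns; by rank–nullity, nullity = 5 − 4 = 1.

1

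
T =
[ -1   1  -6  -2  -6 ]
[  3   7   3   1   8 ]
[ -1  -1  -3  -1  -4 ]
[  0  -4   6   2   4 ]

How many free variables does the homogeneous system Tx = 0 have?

Row reduce to echelon form.
R2 ← R2 + (3)·R1: [0, 10, -15, -5, -10]
R3 ← R3 − R1: [0, -2, 3, 1, 2]
R3 ← R3 + (1/5)·R2: [0, 0, 0, 0, 0]
R4 ← R4 + (2/5)·R2: [0, 0, 0, 0, 0]
2 nonzero rows, so rank(T) = 2.
T has 5 columns; by rank–nullity, nullity = 5 − 2 = 3.

3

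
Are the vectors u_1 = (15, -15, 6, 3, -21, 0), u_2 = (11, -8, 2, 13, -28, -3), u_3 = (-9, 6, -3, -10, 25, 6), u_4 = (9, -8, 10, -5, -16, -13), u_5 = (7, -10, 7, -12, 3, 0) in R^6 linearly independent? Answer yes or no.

no

Form the matrix with these vectors as rows and row reduce.
R2 ← R2 − (11/15)·R1: [0, 3, -12/5, 54/5, -63/5, -3]
R3 ← R3 + (3/5)·R1: [0, -3, 3/5, -41/5, 62/5, 6]
R4 ← R4 − (3/5)·R1: [0, 1, 32/5, -34/5, -17/5, -13]
R5 ← R5 − (7/15)·R1: [0, -3, 21/5, -67/5, 64/5, 0]
R3 ← R3 + R2: [0, 0, -9/5, 13/5, -1/5, 3]
R4 ← R4 − (1/3)·R2: [0, 0, 36/5, -52/5, 4/5, -12]
R5 ← R5 + R2: [0, 0, 9/5, -13/5, 1/5, -3]
R4 ← R4 + (4)·R3: [0, 0, 0, 0, 0, 0]
R5 ← R5 + R3: [0, 0, 0, 0, 0, 0]
3 nonzero rows, so the 5 vectors span a space of dimension 3.
Since 3 < 5, the vectors are linearly dependent.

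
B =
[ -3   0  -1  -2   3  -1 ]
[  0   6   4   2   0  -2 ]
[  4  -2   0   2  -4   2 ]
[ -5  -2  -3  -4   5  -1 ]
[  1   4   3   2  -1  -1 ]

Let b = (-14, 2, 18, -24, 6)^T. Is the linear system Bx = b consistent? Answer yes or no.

Row reduce the augmented matrix [B | b].
R3 ← R3 + (4/3)·R1: [0, -2, -4/3, -2/3, 0, 2/3, -2/3]
R4 ← R4 − (5/3)·R1: [0, -2, -4/3, -2/3, 0, 2/3, -2/3]
R5 ← R5 + (1/3)·R1: [0, 4, 8/3, 4/3, 0, -4/3, 4/3]
R3 ← R3 + (1/3)·R2: [0, 0, 0, 0, 0, 0, 0]
R4 ← R4 + (1/3)·R2: [0, 0, 0, 0, 0, 0, 0]
R5 ← R5 − (2/3)·R2: [0, 0, 0, 0, 0, 0, 0]
The echelon form has 2 nonzero rows, and every pivot lies in the first 6 columns, so rank(B) = rank([B|b]) = 2.
The system is consistent.

yes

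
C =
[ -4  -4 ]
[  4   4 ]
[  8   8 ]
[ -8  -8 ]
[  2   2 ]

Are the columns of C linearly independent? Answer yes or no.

Row reduce C to echelon form.
R2 ← R2 + R1: [0, 0]
R3 ← R3 + (2)·R1: [0, 0]
R4 ← R4 − (2)·R1: [0, 0]
R5 ← R5 + (1/2)·R1: [0, 0]
1 pivot among 2 columns.
Only 1 < 2 pivot columns, so the columns are linearly dependent.

no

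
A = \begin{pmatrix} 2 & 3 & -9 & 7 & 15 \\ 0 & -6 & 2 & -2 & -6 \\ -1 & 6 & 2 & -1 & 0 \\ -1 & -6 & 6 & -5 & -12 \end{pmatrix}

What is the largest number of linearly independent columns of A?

2

Row reduce to echelon form.
R3 ← R3 + (1/2)·R1: [0, 15/2, -5/2, 5/2, 15/2]
R4 ← R4 + (1/2)·R1: [0, -9/2, 3/2, -3/2, -9/2]
R3 ← R3 + (5/4)·R2: [0, 0, 0, 0, 0]
R4 ← R4 − (3/4)·R2: [0, 0, 0, 0, 0]
Echelon form has 2 nonzero rows, so rank(A) = 2.
The rank gives the maximum number of linearly independent columns: 2.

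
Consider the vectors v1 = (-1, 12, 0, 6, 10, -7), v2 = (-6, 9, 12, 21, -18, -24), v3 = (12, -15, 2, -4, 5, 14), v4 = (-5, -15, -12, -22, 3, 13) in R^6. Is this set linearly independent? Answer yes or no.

Form the matrix with these vectors as rows and row reduce.
R2 ← R2 − (6)·R1: [0, -63, 12, -15, -78, 18]
R3 ← R3 + (12)·R1: [0, 129, 2, 68, 125, -70]
R4 ← R4 − (5)·R1: [0, -75, -12, -52, -47, 48]
R3 ← R3 + (43/21)·R2: [0, 0, 186/7, 261/7, -243/7, -232/7]
R4 ← R4 − (25/21)·R2: [0, 0, -184/7, -239/7, 321/7, 186/7]
R4 ← R4 + (92/93)·R3: [0, 0, 0, 85/31, 357/31, -578/93]
4 nonzero rows, so the 4 vectors span a space of dimension 4.
Since 4 = 4, the vectors are linearly independent.

yes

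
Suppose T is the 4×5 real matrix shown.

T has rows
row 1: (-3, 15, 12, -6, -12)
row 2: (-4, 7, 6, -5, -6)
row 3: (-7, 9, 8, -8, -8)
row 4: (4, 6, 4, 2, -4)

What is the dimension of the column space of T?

2

Row reduce to echelon form.
R2 ← R2 − (4/3)·R1: [0, -13, -10, 3, 10]
R3 ← R3 − (7/3)·R1: [0, -26, -20, 6, 20]
R4 ← R4 + (4/3)·R1: [0, 26, 20, -6, -20]
R3 ← R3 − (2)·R2: [0, 0, 0, 0, 0]
R4 ← R4 + (2)·R2: [0, 0, 0, 0, 0]
Echelon form has 2 nonzero rows, so rank(T) = 2.
The column space has dimension equal to the rank: 2.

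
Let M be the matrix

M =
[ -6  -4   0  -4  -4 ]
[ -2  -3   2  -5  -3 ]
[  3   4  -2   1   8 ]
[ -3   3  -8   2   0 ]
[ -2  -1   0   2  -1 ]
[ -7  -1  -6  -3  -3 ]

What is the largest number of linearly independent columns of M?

Row reduce to echelon form.
R2 ← R2 − (1/3)·R1: [0, -5/3, 2, -11/3, -5/3]
R3 ← R3 + (1/2)·R1: [0, 2, -2, -1, 6]
R4 ← R4 − (1/2)·R1: [0, 5, -8, 4, 2]
R5 ← R5 − (1/3)·R1: [0, 1/3, 0, 10/3, 1/3]
R6 ← R6 − (7/6)·R1: [0, 11/3, -6, 5/3, 5/3]
R3 ← R3 + (6/5)·R2: [0, 0, 2/5, -27/5, 4]
R4 ← R4 + (3)·R2: [0, 0, -2, -7, -3]
R5 ← R5 + (1/5)·R2: [0, 0, 2/5, 13/5, 0]
R6 ← R6 + (11/5)·R2: [0, 0, -8/5, -32/5, -2]
R4 ← R4 + (5)·R3: [0, 0, 0, -34, 17]
R5 ← R5 − R3: [0, 0, 0, 8, -4]
R6 ← R6 + (4)·R3: [0, 0, 0, -28, 14]
R5 ← R5 + (4/17)·R4: [0, 0, 0, 0, 0]
R6 ← R6 − (14/17)·R4: [0, 0, 0, 0, 0]
Echelon form has 4 nonzero rows, so rank(M) = 4.
The rank gives the maximum number of linearly independent columns: 4.

4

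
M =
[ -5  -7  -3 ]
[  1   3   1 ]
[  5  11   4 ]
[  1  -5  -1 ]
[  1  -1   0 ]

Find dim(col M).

Row reduce to echelon form.
R2 ← R2 + (1/5)·R1: [0, 8/5, 2/5]
R3 ← R3 + R1: [0, 4, 1]
R4 ← R4 + (1/5)·R1: [0, -32/5, -8/5]
R5 ← R5 + (1/5)·R1: [0, -12/5, -3/5]
R3 ← R3 − (5/2)·R2: [0, 0, 0]
R4 ← R4 + (4)·R2: [0, 0, 0]
R5 ← R5 + (3/2)·R2: [0, 0, 0]
Echelon form has 2 nonzero rows, so rank(M) = 2.
The column space has dimension equal to the rank: 2.

2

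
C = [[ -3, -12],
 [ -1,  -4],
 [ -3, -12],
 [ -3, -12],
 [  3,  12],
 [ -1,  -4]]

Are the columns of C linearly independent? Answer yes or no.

no

Row reduce C to echelon form.
R2 ← R2 − (1/3)·R1: [0, 0]
R3 ← R3 − R1: [0, 0]
R4 ← R4 − R1: [0, 0]
R5 ← R5 + R1: [0, 0]
R6 ← R6 − (1/3)·R1: [0, 0]
1 pivot among 2 columns.
Only 1 < 2 pivot columns, so the columns are linearly dependent.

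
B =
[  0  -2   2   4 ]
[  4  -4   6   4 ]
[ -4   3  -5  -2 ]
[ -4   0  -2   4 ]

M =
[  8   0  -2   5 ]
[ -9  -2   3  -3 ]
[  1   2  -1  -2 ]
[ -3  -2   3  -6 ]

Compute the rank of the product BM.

First compute BM:
[[  8,   0,   4, -22],
 [ 62,  12, -14,  -4],
 [-58, -12,  16,  -7],
 [-46, -12,  22, -40]]
Now row reduce the product.
R2 ← R2 − (31/4)·R1: [0, 12, -45, 333/2]
R3 ← R3 + (29/4)·R1: [0, -12, 45, -333/2]
R4 ← R4 + (23/4)·R1: [0, -12, 45, -333/2]
R3 ← R3 + R2: [0, 0, 0, 0]
R4 ← R4 + R2: [0, 0, 0, 0]
2 nonzero rows, so rank(BM) = 2.

2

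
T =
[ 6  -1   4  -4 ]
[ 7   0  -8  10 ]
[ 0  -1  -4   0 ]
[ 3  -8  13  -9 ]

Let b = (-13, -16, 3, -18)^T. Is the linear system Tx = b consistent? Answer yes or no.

Row reduce the augmented matrix [T | b].
R2 ← R2 − (7/6)·R1: [0, 7/6, -38/3, 44/3, -5/6]
R4 ← R4 − (1/2)·R1: [0, -15/2, 11, -7, -23/2]
R3 ← R3 + (6/7)·R2: [0, 0, -104/7, 88/7, 16/7]
R4 ← R4 + (45/7)·R2: [0, 0, -493/7, 611/7, -118/7]
R4 ← R4 − (493/104)·R3: [0, 0, 0, 360/13, -360/13]
The echelon form has 4 nonzero rows, and every pivot lies in the first 4 columns, so rank(T) = rank([T|b]) = 4.
The system is consistent.

yes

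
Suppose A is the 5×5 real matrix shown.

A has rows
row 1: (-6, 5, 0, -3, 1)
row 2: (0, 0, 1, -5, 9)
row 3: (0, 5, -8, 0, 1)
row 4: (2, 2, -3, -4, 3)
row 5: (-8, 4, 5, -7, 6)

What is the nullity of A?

Row reduce to echelon form.
R4 ← R4 + (1/3)·R1: [0, 11/3, -3, -5, 10/3]
R5 ← R5 − (4/3)·R1: [0, -8/3, 5, -3, 14/3]
Swap R2 ↔ R3
R4 ← R4 − (11/15)·R2: [0, 0, 43/15, -5, 13/5]
R5 ← R5 + (8/15)·R2: [0, 0, 11/15, -3, 26/5]
R4 ← R4 − (43/15)·R3: [0, 0, 0, 28/3, -116/5]
R5 ← R5 − (11/15)·R3: [0, 0, 0, 2/3, -7/5]
R5 ← R5 − (1/14)·R4: [0, 0, 0, 0, 9/35]
5 nonzero rows, so rank(A) = 5.
A has 5 columns; by rank–nullity, nullity = 5 − 5 = 0.

0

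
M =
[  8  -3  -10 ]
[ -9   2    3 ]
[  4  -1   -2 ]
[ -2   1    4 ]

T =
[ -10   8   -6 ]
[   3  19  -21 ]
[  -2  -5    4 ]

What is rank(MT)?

2

First compute MT:
[[-69,  57, -25],
 [ 90, -49,  24],
 [-39,  23, -11],
 [ 15, -17,   7]]
Now row reduce the product.
R2 ← R2 + (30/23)·R1: [0, 583/23, -198/23]
R3 ← R3 − (13/23)·R1: [0, -212/23, 72/23]
R4 ← R4 + (5/23)·R1: [0, -106/23, 36/23]
R3 ← R3 + (4/11)·R2: [0, 0, 0]
R4 ← R4 + (2/11)·R2: [0, 0, 0]
2 nonzero rows, so rank(MT) = 2.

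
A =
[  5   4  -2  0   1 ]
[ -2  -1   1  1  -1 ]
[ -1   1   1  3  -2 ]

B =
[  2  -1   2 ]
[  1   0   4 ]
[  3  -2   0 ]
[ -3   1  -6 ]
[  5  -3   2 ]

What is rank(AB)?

2

First compute AB:
[[ 13,  -4,  28],
 [-10,   4, -16],
 [-17,   8, -20]]
Now row reduce the product.
R2 ← R2 + (10/13)·R1: [0, 12/13, 72/13]
R3 ← R3 + (17/13)·R1: [0, 36/13, 216/13]
R3 ← R3 − (3)·R2: [0, 0, 0]
2 nonzero rows, so rank(AB) = 2.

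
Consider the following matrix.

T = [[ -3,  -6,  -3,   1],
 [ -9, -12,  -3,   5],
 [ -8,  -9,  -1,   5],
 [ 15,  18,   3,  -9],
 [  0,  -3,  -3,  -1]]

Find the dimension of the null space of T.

2

Row reduce to echelon form.
R2 ← R2 − (3)·R1: [0, 6, 6, 2]
R3 ← R3 − (8/3)·R1: [0, 7, 7, 7/3]
R4 ← R4 + (5)·R1: [0, -12, -12, -4]
R3 ← R3 − (7/6)·R2: [0, 0, 0, 0]
R4 ← R4 + (2)·R2: [0, 0, 0, 0]
R5 ← R5 + (1/2)·R2: [0, 0, 0, 0]
2 nonzero rows, so rank(T) = 2.
T has 4 columns; by rank–nullity, nullity = 4 − 2 = 2.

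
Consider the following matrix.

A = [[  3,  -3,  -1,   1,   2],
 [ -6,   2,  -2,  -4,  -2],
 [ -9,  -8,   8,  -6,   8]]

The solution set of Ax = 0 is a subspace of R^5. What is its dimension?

2

Row reduce to echelon form.
R2 ← R2 + (2)·R1: [0, -4, -4, -2, 2]
R3 ← R3 + (3)·R1: [0, -17, 5, -3, 14]
R3 ← R3 − (17/4)·R2: [0, 0, 22, 11/2, 11/2]
3 nonzero rows, so rank(A) = 3.
A has 5 columns; by rank–nullity, nullity = 5 − 3 = 2.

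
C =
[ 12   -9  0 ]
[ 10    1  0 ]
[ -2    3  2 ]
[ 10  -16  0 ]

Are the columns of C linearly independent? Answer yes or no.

Row reduce C to echelon form.
R2 ← R2 − (5/6)·R1: [0, 17/2, 0]
R3 ← R3 + (1/6)·R1: [0, 3/2, 2]
R4 ← R4 − (5/6)·R1: [0, -17/2, 0]
R3 ← R3 − (3/17)·R2: [0, 0, 2]
R4 ← R4 + R2: [0, 0, 0]
3 pivots among 3 columns.
Every column is a pivot column, so the columns are linearly independent.

yes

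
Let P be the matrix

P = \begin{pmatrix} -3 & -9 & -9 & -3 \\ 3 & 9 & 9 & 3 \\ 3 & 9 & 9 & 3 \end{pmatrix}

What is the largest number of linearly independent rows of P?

1

Row reduce to echelon form.
R2 ← R2 + R1: [0, 0, 0, 0]
R3 ← R3 + R1: [0, 0, 0, 0]
Echelon form has 1 nonzero row, so rank(P) = 1.
The rank gives the maximum number of linearly independent rows: 1.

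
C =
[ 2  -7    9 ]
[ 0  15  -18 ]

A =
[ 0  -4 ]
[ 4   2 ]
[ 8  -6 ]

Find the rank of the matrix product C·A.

2

First compute CA:
[[ 44, -76],
 [-84, 138]]
Now row reduce the product.
R2 ← R2 + (21/11)·R1: [0, -78/11]
2 nonzero rows, so rank(CA) = 2.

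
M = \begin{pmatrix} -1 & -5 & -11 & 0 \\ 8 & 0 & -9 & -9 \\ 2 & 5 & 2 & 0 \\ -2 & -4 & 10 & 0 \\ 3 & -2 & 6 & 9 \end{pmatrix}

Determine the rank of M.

Row reduce to echelon form.
R2 ← R2 + (8)·R1: [0, -40, -97, -9]
R3 ← R3 + (2)·R1: [0, -5, -20, 0]
R4 ← R4 − (2)·R1: [0, 6, 32, 0]
R5 ← R5 + (3)·R1: [0, -17, -27, 9]
R3 ← R3 − (1/8)·R2: [0, 0, -63/8, 9/8]
R4 ← R4 + (3/20)·R2: [0, 0, 349/20, -27/20]
R5 ← R5 − (17/40)·R2: [0, 0, 569/40, 513/40]
R4 ← R4 + (698/315)·R3: [0, 0, 0, 8/7]
R5 ← R5 + (569/315)·R3: [0, 0, 0, 104/7]
R5 ← R5 − (13)·R4: [0, 0, 0, 0]
Echelon form has 4 nonzero rows, so rank(M) = 4.

4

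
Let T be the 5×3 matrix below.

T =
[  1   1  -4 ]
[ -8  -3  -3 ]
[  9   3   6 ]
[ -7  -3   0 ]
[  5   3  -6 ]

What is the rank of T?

2

Row reduce to echelon form.
R2 ← R2 + (8)·R1: [0, 5, -35]
R3 ← R3 − (9)·R1: [0, -6, 42]
R4 ← R4 + (7)·R1: [0, 4, -28]
R5 ← R5 − (5)·R1: [0, -2, 14]
R3 ← R3 + (6/5)·R2: [0, 0, 0]
R4 ← R4 − (4/5)·R2: [0, 0, 0]
R5 ← R5 + (2/5)·R2: [0, 0, 0]
Echelon form has 2 nonzero rows, so rank(T) = 2.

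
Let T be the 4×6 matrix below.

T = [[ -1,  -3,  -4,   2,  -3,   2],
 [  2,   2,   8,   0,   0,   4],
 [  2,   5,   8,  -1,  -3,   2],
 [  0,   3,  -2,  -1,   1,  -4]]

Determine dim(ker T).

Row reduce to echelon form.
R2 ← R2 + (2)·R1: [0, -4, 0, 4, -6, 8]
R3 ← R3 + (2)·R1: [0, -1, 0, 3, -9, 6]
R3 ← R3 − (1/4)·R2: [0, 0, 0, 2, -15/2, 4]
R4 ← R4 + (3/4)·R2: [0, 0, -2, 2, -7/2, 2]
Swap R3 ↔ R4
4 nonzero rows, so rank(T) = 4.
T has 6 columns; by rank–nullity, nullity = 6 − 4 = 2.

2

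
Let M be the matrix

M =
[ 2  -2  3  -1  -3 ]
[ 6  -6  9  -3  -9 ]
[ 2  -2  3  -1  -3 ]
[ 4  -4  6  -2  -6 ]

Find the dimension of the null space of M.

Row reduce to echelon form.
R2 ← R2 − (3)·R1: [0, 0, 0, 0, 0]
R3 ← R3 − R1: [0, 0, 0, 0, 0]
R4 ← R4 − (2)·R1: [0, 0, 0, 0, 0]
1 nonzero row, so rank(M) = 1.
M has 5 columns; by rank–nullity, nullity = 5 − 1 = 4.

4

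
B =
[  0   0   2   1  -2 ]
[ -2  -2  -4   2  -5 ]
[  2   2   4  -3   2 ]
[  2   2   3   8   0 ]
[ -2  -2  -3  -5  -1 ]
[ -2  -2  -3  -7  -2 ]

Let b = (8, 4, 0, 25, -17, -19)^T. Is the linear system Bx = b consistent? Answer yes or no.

Row reduce the augmented matrix [B | b].
Swap R1 ↔ R2
R3 ← R3 + R1: [0, 0, 0, -1, -3, 4]
R4 ← R4 + R1: [0, 0, -1, 10, -5, 29]
R5 ← R5 − R1: [0, 0, 1, -7, 4, -21]
R6 ← R6 − R1: [0, 0, 1, -9, 3, -23]
R4 ← R4 + (1/2)·R2: [0, 0, 0, 21/2, -6, 33]
R5 ← R5 − (1/2)·R2: [0, 0, 0, -15/2, 5, -25]
R6 ← R6 − (1/2)·R2: [0, 0, 0, -19/2, 4, -27]
R4 ← R4 + (21/2)·R3: [0, 0, 0, 0, -75/2, 75]
R5 ← R5 − (15/2)·R3: [0, 0, 0, 0, 55/2, -55]
R6 ← R6 − (19/2)·R3: [0, 0, 0, 0, 65/2, -65]
R5 ← R5 + (11/15)·R4: [0, 0, 0, 0, 0, 0]
R6 ← R6 + (13/15)·R4: [0, 0, 0, 0, 0, 0]
The echelon form has 4 nonzero rows, and every pivot lies in the first 5 columns, so rank(B) = rank([B|b]) = 4.
The system is consistent.

yes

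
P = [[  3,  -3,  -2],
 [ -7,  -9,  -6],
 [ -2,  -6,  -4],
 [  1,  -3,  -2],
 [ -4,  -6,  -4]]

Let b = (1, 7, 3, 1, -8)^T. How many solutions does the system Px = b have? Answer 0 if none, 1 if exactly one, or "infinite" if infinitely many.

0

Row reduce the augmented matrix [P | b].
R2 ← R2 + (7/3)·R1: [0, -16, -32/3, 28/3]
R3 ← R3 + (2/3)·R1: [0, -8, -16/3, 11/3]
R4 ← R4 − (1/3)·R1: [0, -2, -4/3, 2/3]
R5 ← R5 + (4/3)·R1: [0, -10, -20/3, -20/3]
R3 ← R3 − (1/2)·R2: [0, 0, 0, -1]
R4 ← R4 − (1/8)·R2: [0, 0, 0, -1/2]
R5 ← R5 − (5/8)·R2: [0, 0, 0, -25/2]
R4 ← R4 − (1/2)·R3: [0, 0, 0, 0]
R5 ← R5 − (25/2)·R3: [0, 0, 0, 0]
The echelon form has 3 nonzero rows; the last pivot sits in the augmented column, so rank(P) = 2 but rank([P|b]) = 3.
Since the ranks differ, the system is inconsistent.
It has no solutions.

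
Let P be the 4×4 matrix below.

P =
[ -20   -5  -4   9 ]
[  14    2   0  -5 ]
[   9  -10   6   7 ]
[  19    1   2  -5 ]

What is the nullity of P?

Row reduce to echelon form.
R2 ← R2 + (7/10)·R1: [0, -3/2, -14/5, 13/10]
R3 ← R3 + (9/20)·R1: [0, -49/4, 21/5, 221/20]
R4 ← R4 + (19/20)·R1: [0, -15/4, -9/5, 71/20]
R3 ← R3 − (49/6)·R2: [0, 0, 406/15, 13/30]
R4 ← R4 − (5/2)·R2: [0, 0, 26/5, 3/10]
R4 ← R4 − (39/203)·R3: [0, 0, 0, 44/203]
4 nonzero rows, so rank(P) = 4.
P has 4 columns; by rank–nullity, nullity = 4 − 4 = 0.

0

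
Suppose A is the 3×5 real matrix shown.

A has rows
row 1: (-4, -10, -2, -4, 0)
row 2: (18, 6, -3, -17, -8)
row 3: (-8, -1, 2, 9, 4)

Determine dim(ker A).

Row reduce to echelon form.
R2 ← R2 + (9/2)·R1: [0, -39, -12, -35, -8]
R3 ← R3 − (2)·R1: [0, 19, 6, 17, 4]
R3 ← R3 + (19/39)·R2: [0, 0, 2/13, -2/39, 4/39]
3 nonzero rows, so rank(A) = 3.
A has 5 columns; by rank–nullity, nullity = 5 − 3 = 2.

2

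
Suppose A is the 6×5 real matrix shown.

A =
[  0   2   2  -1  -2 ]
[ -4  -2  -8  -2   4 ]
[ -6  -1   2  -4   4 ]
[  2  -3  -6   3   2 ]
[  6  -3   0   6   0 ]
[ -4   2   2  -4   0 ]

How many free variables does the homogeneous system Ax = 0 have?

Row reduce to echelon form.
Swap R1 ↔ R2
R3 ← R3 − (3/2)·R1: [0, 2, 14, -1, -2]
R4 ← R4 + (1/2)·R1: [0, -4, -10, 2, 4]
R5 ← R5 + (3/2)·R1: [0, -6, -12, 3, 6]
R6 ← R6 − R1: [0, 4, 10, -2, -4]
R3 ← R3 − R2: [0, 0, 12, 0, 0]
R4 ← R4 + (2)·R2: [0, 0, -6, 0, 0]
R5 ← R5 + (3)·R2: [0, 0, -6, 0, 0]
R6 ← R6 − (2)·R2: [0, 0, 6, 0, 0]
R4 ← R4 + (1/2)·R3: [0, 0, 0, 0, 0]
R5 ← R5 + (1/2)·R3: [0, 0, 0, 0, 0]
R6 ← R6 − (1/2)·R3: [0, 0, 0, 0, 0]
3 nonzero rows, so rank(A) = 3.
A has 5 columns; by rank–nullity, nullity = 5 − 3 = 2.

2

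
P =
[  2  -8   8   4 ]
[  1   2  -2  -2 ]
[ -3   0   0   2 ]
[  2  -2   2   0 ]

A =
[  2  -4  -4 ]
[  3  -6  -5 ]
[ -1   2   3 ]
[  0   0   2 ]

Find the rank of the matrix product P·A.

2

First compute PA:
[[-28,  56,  64],
 [ 10, -20, -24],
 [ -6,  12,  16],
 [ -4,   8,   8]]
Now row reduce the product.
R2 ← R2 + (5/14)·R1: [0, 0, -8/7]
R3 ← R3 − (3/14)·R1: [0, 0, 16/7]
R4 ← R4 − (1/7)·R1: [0, 0, -8/7]
R3 ← R3 + (2)·R2: [0, 0, 0]
R4 ← R4 − R2: [0, 0, 0]
2 nonzero rows, so rank(PA) = 2.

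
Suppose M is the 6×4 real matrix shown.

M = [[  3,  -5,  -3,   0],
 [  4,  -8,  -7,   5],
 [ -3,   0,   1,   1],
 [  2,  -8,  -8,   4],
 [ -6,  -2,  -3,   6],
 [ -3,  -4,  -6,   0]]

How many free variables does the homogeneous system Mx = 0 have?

0

Row reduce to echelon form.
R2 ← R2 − (4/3)·R1: [0, -4/3, -3, 5]
R3 ← R3 + R1: [0, -5, -2, 1]
R4 ← R4 − (2/3)·R1: [0, -14/3, -6, 4]
R5 ← R5 + (2)·R1: [0, -12, -9, 6]
R6 ← R6 + R1: [0, -9, -9, 0]
R3 ← R3 − (15/4)·R2: [0, 0, 37/4, -71/4]
R4 ← R4 − (7/2)·R2: [0, 0, 9/2, -27/2]
R5 ← R5 − (9)·R2: [0, 0, 18, -39]
R6 ← R6 − (27/4)·R2: [0, 0, 45/4, -135/4]
R4 ← R4 − (18/37)·R3: [0, 0, 0, -180/37]
R5 ← R5 − (72/37)·R3: [0, 0, 0, -165/37]
R6 ← R6 − (45/37)·R3: [0, 0, 0, -450/37]
R5 ← R5 − (11/12)·R4: [0, 0, 0, 0]
R6 ← R6 − (5/2)·R4: [0, 0, 0, 0]
4 nonzero rows, so rank(M) = 4.
M has 4 columns; by rank–nullity, nullity = 4 − 4 = 0.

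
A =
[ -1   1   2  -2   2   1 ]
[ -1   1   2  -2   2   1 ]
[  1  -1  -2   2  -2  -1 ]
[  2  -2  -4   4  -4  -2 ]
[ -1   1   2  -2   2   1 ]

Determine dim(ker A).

5

Row reduce to echelon form.
R2 ← R2 − R1: [0, 0, 0, 0, 0, 0]
R3 ← R3 + R1: [0, 0, 0, 0, 0, 0]
R4 ← R4 + (2)·R1: [0, 0, 0, 0, 0, 0]
R5 ← R5 − R1: [0, 0, 0, 0, 0, 0]
1 nonzero row, so rank(A) = 1.
A has 6 columns; by rank–nullity, nullity = 6 − 1 = 5.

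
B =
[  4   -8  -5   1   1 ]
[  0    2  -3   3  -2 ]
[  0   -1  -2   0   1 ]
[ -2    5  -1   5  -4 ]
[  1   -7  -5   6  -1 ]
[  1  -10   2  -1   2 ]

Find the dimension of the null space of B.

Row reduce to echelon form.
R4 ← R4 + (1/2)·R1: [0, 1, -7/2, 11/2, -7/2]
R5 ← R5 − (1/4)·R1: [0, -5, -15/4, 23/4, -5/4]
R6 ← R6 − (1/4)·R1: [0, -8, 13/4, -5/4, 7/4]
R3 ← R3 + (1/2)·R2: [0, 0, -7/2, 3/2, 0]
R4 ← R4 − (1/2)·R2: [0, 0, -2, 4, -5/2]
R5 ← R5 + (5/2)·R2: [0, 0, -45/4, 53/4, -25/4]
R6 ← R6 + (4)·R2: [0, 0, -35/4, 43/4, -25/4]
R4 ← R4 − (4/7)·R3: [0, 0, 0, 22/7, -5/2]
R5 ← R5 − (45/14)·R3: [0, 0, 0, 59/7, -25/4]
R6 ← R6 − (5/2)·R3: [0, 0, 0, 7, -25/4]
R5 ← R5 − (59/22)·R4: [0, 0, 0, 0, 5/11]
R6 ← R6 − (49/22)·R4: [0, 0, 0, 0, -15/22]
R6 ← R6 + (3/2)·R5: [0, 0, 0, 0, 0]
5 nonzero rows, so rank(B) = 5.
B has 5 columns; by rank–nullity, nullity = 5 − 5 = 0.

0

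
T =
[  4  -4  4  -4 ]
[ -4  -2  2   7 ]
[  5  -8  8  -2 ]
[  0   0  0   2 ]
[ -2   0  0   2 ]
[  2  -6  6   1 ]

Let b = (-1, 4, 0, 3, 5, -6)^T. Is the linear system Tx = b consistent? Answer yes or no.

Row reduce the augmented matrix [T | b].
R2 ← R2 + R1: [0, -6, 6, 3, 3]
R3 ← R3 − (5/4)·R1: [0, -3, 3, 3, 5/4]
R5 ← R5 + (1/2)·R1: [0, -2, 2, 0, 9/2]
R6 ← R6 − (1/2)·R1: [0, -4, 4, 3, -11/2]
R3 ← R3 − (1/2)·R2: [0, 0, 0, 3/2, -1/4]
R5 ← R5 − (1/3)·R2: [0, 0, 0, -1, 7/2]
R6 ← R6 − (2/3)·R2: [0, 0, 0, 1, -15/2]
R4 ← R4 − (4/3)·R3: [0, 0, 0, 0, 10/3]
R5 ← R5 + (2/3)·R3: [0, 0, 0, 0, 10/3]
R6 ← R6 − (2/3)·R3: [0, 0, 0, 0, -22/3]
R5 ← R5 − R4: [0, 0, 0, 0, 0]
R6 ← R6 + (11/5)·R4: [0, 0, 0, 0, 0]
The echelon form has 4 nonzero rows; the last pivot sits in the augmented column, so rank(T) = 3 but rank([T|b]) = 4.
Since the ranks differ, the system is inconsistent.

no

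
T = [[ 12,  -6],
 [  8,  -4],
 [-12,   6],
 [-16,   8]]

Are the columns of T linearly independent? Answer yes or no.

Row reduce T to echelon form.
R2 ← R2 − (2/3)·R1: [0, 0]
R3 ← R3 + R1: [0, 0]
R4 ← R4 + (4/3)·R1: [0, 0]
1 pivot among 2 columns.
Only 1 < 2 pivot columns, so the columns are linearly dependent.

no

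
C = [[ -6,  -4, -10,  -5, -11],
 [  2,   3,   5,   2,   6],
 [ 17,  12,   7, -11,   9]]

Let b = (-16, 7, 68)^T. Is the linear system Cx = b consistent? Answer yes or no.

Row reduce the augmented matrix [C | b].
R2 ← R2 + (1/3)·R1: [0, 5/3, 5/3, 1/3, 7/3, 5/3]
R3 ← R3 + (17/6)·R1: [0, 2/3, -64/3, -151/6, -133/6, 68/3]
R3 ← R3 − (2/5)·R2: [0, 0, -22, -253/10, -231/10, 22]
The echelon form has 3 nonzero rows, and every pivot lies in the first 5 columns, so rank(C) = rank([C|b]) = 3.
The system is consistent.

yes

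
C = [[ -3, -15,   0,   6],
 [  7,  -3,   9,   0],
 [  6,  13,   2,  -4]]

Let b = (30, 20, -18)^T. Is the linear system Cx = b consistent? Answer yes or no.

yes

Row reduce the augmented matrix [C | b].
R2 ← R2 + (7/3)·R1: [0, -38, 9, 14, 90]
R3 ← R3 + (2)·R1: [0, -17, 2, 8, 42]
R3 ← R3 − (17/38)·R2: [0, 0, -77/38, 33/19, 33/19]
The echelon form has 3 nonzero rows, and every pivot lies in the first 4 columns, so rank(C) = rank([C|b]) = 3.
The system is consistent.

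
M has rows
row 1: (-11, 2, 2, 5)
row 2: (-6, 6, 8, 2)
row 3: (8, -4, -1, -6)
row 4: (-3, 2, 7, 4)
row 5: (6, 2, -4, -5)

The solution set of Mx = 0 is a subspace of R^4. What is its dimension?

Row reduce to echelon form.
R2 ← R2 − (6/11)·R1: [0, 54/11, 76/11, -8/11]
R3 ← R3 + (8/11)·R1: [0, -28/11, 5/11, -26/11]
R4 ← R4 − (3/11)·R1: [0, 16/11, 71/11, 29/11]
R5 ← R5 + (6/11)·R1: [0, 34/11, -32/11, -25/11]
R3 ← R3 + (14/27)·R2: [0, 0, 109/27, -74/27]
R4 ← R4 − (8/27)·R2: [0, 0, 119/27, 77/27]
R5 ← R5 − (17/27)·R2: [0, 0, -196/27, -49/27]
R4 ← R4 − (119/109)·R3: [0, 0, 0, 637/109]
R5 ← R5 + (196/109)·R3: [0, 0, 0, -735/109]
R5 ← R5 + (15/13)·R4: [0, 0, 0, 0]
4 nonzero rows, so rank(M) = 4.
M has 4 columns; by rank–nullity, nullity = 4 − 4 = 0.

0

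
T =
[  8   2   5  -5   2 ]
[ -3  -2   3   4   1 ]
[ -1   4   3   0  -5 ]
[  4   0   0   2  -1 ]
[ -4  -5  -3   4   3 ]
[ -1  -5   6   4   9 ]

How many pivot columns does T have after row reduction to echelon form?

5

Row reduce to echelon form.
R2 ← R2 + (3/8)·R1: [0, -5/4, 39/8, 17/8, 7/4]
R3 ← R3 + (1/8)·R1: [0, 17/4, 29/8, -5/8, -19/4]
R4 ← R4 − (1/2)·R1: [0, -1, -5/2, 9/2, -2]
R5 ← R5 + (1/2)·R1: [0, -4, -1/2, 3/2, 4]
R6 ← R6 + (1/8)·R1: [0, -19/4, 53/8, 27/8, 37/4]
R3 ← R3 + (17/5)·R2: [0, 0, 101/5, 33/5, 6/5]
R4 ← R4 − (4/5)·R2: [0, 0, -32/5, 14/5, -17/5]
R5 ← R5 − (16/5)·R2: [0, 0, -161/10, -53/10, -8/5]
R6 ← R6 − (19/5)·R2: [0, 0, -119/10, -47/10, 13/5]
R4 ← R4 + (32/101)·R3: [0, 0, 0, 494/101, -305/101]
R5 ← R5 + (161/202)·R3: [0, 0, 0, -4/101, -65/101]
R6 ← R6 + (119/202)·R3: [0, 0, 0, -82/101, 334/101]
R5 ← R5 + (2/247)·R4: [0, 0, 0, 0, -165/247]
R6 ← R6 + (41/247)·R4: [0, 0, 0, 0, 693/247]
R6 ← R6 + (21/5)·R5: [0, 0, 0, 0, 0]
Echelon form has 5 nonzero rows, so rank(T) = 5.
Each nonzero row contributes one pivot column: 5 pivot columns.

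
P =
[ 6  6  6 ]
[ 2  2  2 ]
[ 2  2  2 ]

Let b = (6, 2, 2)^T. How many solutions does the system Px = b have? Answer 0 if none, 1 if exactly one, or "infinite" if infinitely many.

infinite

Row reduce the augmented matrix [P | b].
R2 ← R2 − (1/3)·R1: [0, 0, 0, 0]
R3 ← R3 − (1/3)·R1: [0, 0, 0, 0]
The echelon form has 1 nonzero rows, and every pivot lies in the first 3 columns, so rank(P) = rank([P|b]) = 1.
The system is consistent.
rank = 1 < 3 unknowns, so there are infinitely many solutions.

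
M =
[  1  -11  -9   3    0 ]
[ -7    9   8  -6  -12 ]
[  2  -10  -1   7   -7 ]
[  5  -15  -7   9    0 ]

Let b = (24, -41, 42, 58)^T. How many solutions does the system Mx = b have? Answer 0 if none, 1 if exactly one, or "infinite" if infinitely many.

Row reduce the augmented matrix [M | b].
R2 ← R2 + (7)·R1: [0, -68, -55, 15, -12, 127]
R3 ← R3 − (2)·R1: [0, 12, 17, 1, -7, -6]
R4 ← R4 − (5)·R1: [0, 40, 38, -6, 0, -62]
R3 ← R3 + (3/17)·R2: [0, 0, 124/17, 62/17, -155/17, 279/17]
R4 ← R4 + (10/17)·R2: [0, 0, 96/17, 48/17, -120/17, 216/17]
R4 ← R4 − (24/31)·R3: [0, 0, 0, 0, 0, 0]
The echelon form has 3 nonzero rows, and every pivot lies in the first 5 columns, so rank(M) = rank([M|b]) = 3.
The system is consistent.
rank = 3 < 5 unknowns, so there are infinitely many solutions.

infinite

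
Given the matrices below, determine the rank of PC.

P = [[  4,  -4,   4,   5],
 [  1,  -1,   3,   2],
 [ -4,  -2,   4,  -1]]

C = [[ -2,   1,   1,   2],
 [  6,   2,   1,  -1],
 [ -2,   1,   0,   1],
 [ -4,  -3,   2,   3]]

First compute PC:
[[-60, -15,  10,  31],
 [-22,  -4,   4,  12],
 [ -8,  -1,  -8,  -5]]
Now row reduce the product.
R2 ← R2 − (11/30)·R1: [0, 3/2, 1/3, 19/30]
R3 ← R3 − (2/15)·R1: [0, 1, -28/3, -137/15]
R3 ← R3 − (2/3)·R2: [0, 0, -86/9, -86/9]
3 nonzero rows, so rank(PC) = 3.

3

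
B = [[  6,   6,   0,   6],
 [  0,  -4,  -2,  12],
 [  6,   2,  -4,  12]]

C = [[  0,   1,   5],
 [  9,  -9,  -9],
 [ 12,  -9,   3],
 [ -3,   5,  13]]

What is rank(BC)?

First compute BC:
[[ 36, -18,  54],
 [-96, 114, 186],
 [-66,  84, 156]]
Now row reduce the product.
R2 ← R2 + (8/3)·R1: [0, 66, 330]
R3 ← R3 + (11/6)·R1: [0, 51, 255]
R3 ← R3 − (17/22)·R2: [0, 0, 0]
2 nonzero rows, so rank(BC) = 2.

2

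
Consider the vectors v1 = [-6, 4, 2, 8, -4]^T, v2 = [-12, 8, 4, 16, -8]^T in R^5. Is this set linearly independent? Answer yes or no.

Form the matrix with these vectors as rows and row reduce.
R2 ← R2 − (2)·R1: [0, 0, 0, 0, 0]
1 nonzero row, so the 2 vectors span a space of dimension 1.
Since 1 < 2, the vectors are linearly dependent.

no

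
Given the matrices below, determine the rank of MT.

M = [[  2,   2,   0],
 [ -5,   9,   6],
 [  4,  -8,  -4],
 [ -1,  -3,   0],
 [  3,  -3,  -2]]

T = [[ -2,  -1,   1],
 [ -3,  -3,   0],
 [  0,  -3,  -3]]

2

First compute MT:
[[-10,  -8,   2],
 [-17, -40, -23],
 [ 16,  32,  16],
 [ 11,  10,  -1],
 [  3,  12,   9]]
Now row reduce the product.
R2 ← R2 − (17/10)·R1: [0, -132/5, -132/5]
R3 ← R3 + (8/5)·R1: [0, 96/5, 96/5]
R4 ← R4 + (11/10)·R1: [0, 6/5, 6/5]
R5 ← R5 + (3/10)·R1: [0, 48/5, 48/5]
R3 ← R3 + (8/11)·R2: [0, 0, 0]
R4 ← R4 + (1/22)·R2: [0, 0, 0]
R5 ← R5 + (4/11)·R2: [0, 0, 0]
2 nonzero rows, so rank(MT) = 2.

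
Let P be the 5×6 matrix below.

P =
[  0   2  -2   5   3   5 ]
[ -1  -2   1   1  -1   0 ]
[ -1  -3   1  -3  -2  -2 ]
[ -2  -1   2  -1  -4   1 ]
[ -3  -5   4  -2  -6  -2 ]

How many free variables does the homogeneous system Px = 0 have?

Row reduce to echelon form.
Swap R1 ↔ R2
R3 ← R3 − R1: [0, -1, 0, -4, -1, -2]
R4 ← R4 − (2)·R1: [0, 3, 0, -3, -2, 1]
R5 ← R5 − (3)·R1: [0, 1, 1, -5, -3, -2]
R3 ← R3 + (1/2)·R2: [0, 0, -1, -3/2, 1/2, 1/2]
R4 ← R4 − (3/2)·R2: [0, 0, 3, -21/2, -13/2, -13/2]
R5 ← R5 − (1/2)·R2: [0, 0, 2, -15/2, -9/2, -9/2]
R4 ← R4 + (3)·R3: [0, 0, 0, -15, -5, -5]
R5 ← R5 + (2)·R3: [0, 0, 0, -21/2, -7/2, -7/2]
R5 ← R5 − (7/10)·R4: [0, 0, 0, 0, 0, 0]
4 nonzero rows, so rank(P) = 4.
P has 6 columns; by rank–nullity, nullity = 6 − 4 = 2.

2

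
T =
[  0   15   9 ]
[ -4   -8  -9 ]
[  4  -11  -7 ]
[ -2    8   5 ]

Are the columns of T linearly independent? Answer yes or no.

yes

Row reduce T to echelon form.
Swap R1 ↔ R2
R3 ← R3 + R1: [0, -19, -16]
R4 ← R4 − (1/2)·R1: [0, 12, 19/2]
R3 ← R3 + (19/15)·R2: [0, 0, -23/5]
R4 ← R4 − (4/5)·R2: [0, 0, 23/10]
R4 ← R4 + (1/2)·R3: [0, 0, 0]
3 pivots among 3 columns.
Every column is a pivot column, so the columns are linearly independent.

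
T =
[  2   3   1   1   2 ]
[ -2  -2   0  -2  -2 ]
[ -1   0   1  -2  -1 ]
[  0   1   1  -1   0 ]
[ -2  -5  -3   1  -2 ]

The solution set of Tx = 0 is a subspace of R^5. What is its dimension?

Row reduce to echelon form.
R2 ← R2 + R1: [0, 1, 1, -1, 0]
R3 ← R3 + (1/2)·R1: [0, 3/2, 3/2, -3/2, 0]
R5 ← R5 + R1: [0, -2, -2, 2, 0]
R3 ← R3 − (3/2)·R2: [0, 0, 0, 0, 0]
R4 ← R4 − R2: [0, 0, 0, 0, 0]
R5 ← R5 + (2)·R2: [0, 0, 0, 0, 0]
2 nonzero rows, so rank(T) = 2.
T has 5 columns; by rank–nullity, nullity = 5 − 2 = 3.

3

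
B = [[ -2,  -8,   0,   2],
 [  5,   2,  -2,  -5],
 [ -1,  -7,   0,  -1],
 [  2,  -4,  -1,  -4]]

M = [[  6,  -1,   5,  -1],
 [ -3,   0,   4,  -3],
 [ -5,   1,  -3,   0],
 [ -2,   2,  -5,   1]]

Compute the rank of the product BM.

First compute BM:
[[  8,   6, -52,  28],
 [ 44, -17,  64, -16],
 [ 17,  -1, -28,  21],
 [ 37, -11,  17,   6]]
Now row reduce the product.
R2 ← R2 − (11/2)·R1: [0, -50, 350, -170]
R3 ← R3 − (17/8)·R1: [0, -55/4, 165/2, -77/2]
R4 ← R4 − (37/8)·R1: [0, -155/4, 515/2, -247/2]
R3 ← R3 − (11/40)·R2: [0, 0, -55/4, 33/4]
R4 ← R4 − (31/40)·R2: [0, 0, -55/4, 33/4]
R4 ← R4 − R3: [0, 0, 0, 0]
3 nonzero rows, so rank(BM) = 3.

3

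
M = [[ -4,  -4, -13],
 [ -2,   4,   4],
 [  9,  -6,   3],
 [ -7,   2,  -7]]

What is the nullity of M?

1

Row reduce to echelon form.
R2 ← R2 − (1/2)·R1: [0, 6, 21/2]
R3 ← R3 + (9/4)·R1: [0, -15, -105/4]
R4 ← R4 − (7/4)·R1: [0, 9, 63/4]
R3 ← R3 + (5/2)·R2: [0, 0, 0]
R4 ← R4 − (3/2)·R2: [0, 0, 0]
2 nonzero rows, so rank(M) = 2.
M has 3 columns; by rank–nullity, nullity = 3 − 2 = 1.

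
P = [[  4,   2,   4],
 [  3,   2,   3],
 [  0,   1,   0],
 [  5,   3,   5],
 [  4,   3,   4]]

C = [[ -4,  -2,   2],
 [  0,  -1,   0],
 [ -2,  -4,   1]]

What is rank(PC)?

First compute PC:
[[-24, -26,  12],
 [-18, -20,   9],
 [  0,  -1,   0],
 [-30, -33,  15],
 [-24, -27,  12]]
Now row reduce the product.
R2 ← R2 − (3/4)·R1: [0, -1/2, 0]
R4 ← R4 − (5/4)·R1: [0, -1/2, 0]
R5 ← R5 − R1: [0, -1, 0]
R3 ← R3 − (2)·R2: [0, 0, 0]
R4 ← R4 − R2: [0, 0, 0]
R5 ← R5 − (2)·R2: [0, 0, 0]
2 nonzero rows, so rank(PC) = 2.

2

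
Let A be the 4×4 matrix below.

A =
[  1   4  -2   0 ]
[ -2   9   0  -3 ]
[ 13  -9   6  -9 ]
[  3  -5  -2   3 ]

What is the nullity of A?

1

Row reduce to echelon form.
R2 ← R2 + (2)·R1: [0, 17, -4, -3]
R3 ← R3 − (13)·R1: [0, -61, 32, -9]
R4 ← R4 − (3)·R1: [0, -17, 4, 3]
R3 ← R3 + (61/17)·R2: [0, 0, 300/17, -336/17]
R4 ← R4 + R2: [0, 0, 0, 0]
3 nonzero rows, so rank(A) = 3.
A has 4 columns; by rank–nullity, nullity = 4 − 3 = 1.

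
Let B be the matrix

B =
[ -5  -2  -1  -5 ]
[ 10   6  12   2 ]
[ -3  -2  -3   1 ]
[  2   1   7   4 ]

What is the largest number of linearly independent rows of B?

3

Row reduce to echelon form.
R2 ← R2 + (2)·R1: [0, 2, 10, -8]
R3 ← R3 − (3/5)·R1: [0, -4/5, -12/5, 4]
R4 ← R4 + (2/5)·R1: [0, 1/5, 33/5, 2]
R3 ← R3 + (2/5)·R2: [0, 0, 8/5, 4/5]
R4 ← R4 − (1/10)·R2: [0, 0, 28/5, 14/5]
R4 ← R4 − (7/2)·R3: [0, 0, 0, 0]
Echelon form has 3 nonzero rows, so rank(B) = 3.
The rank gives the maximum number of linearly independent rows: 3.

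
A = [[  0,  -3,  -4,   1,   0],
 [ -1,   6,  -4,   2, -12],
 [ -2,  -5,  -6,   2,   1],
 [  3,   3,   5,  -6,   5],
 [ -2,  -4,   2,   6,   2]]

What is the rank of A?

5

Row reduce to echelon form.
Swap R1 ↔ R2
R3 ← R3 − (2)·R1: [0, -17, 2, -2, 25]
R4 ← R4 + (3)·R1: [0, 21, -7, 0, -31]
R5 ← R5 − (2)·R1: [0, -16, 10, 2, 26]
R3 ← R3 − (17/3)·R2: [0, 0, 74/3, -23/3, 25]
R4 ← R4 + (7)·R2: [0, 0, -35, 7, -31]
R5 ← R5 − (16/3)·R2: [0, 0, 94/3, -10/3, 26]
R4 ← R4 + (105/74)·R3: [0, 0, 0, -287/74, 331/74]
R5 ← R5 − (47/37)·R3: [0, 0, 0, 237/37, -213/37]
R5 ← R5 + (474/287)·R4: [0, 0, 0, 0, 468/287]
Echelon form has 5 nonzero rows, so rank(A) = 5.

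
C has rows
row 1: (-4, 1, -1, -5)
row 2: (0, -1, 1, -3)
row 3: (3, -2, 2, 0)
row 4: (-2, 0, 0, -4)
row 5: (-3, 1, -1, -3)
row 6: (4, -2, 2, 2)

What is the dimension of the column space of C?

Row reduce to echelon form.
R3 ← R3 + (3/4)·R1: [0, -5/4, 5/4, -15/4]
R4 ← R4 − (1/2)·R1: [0, -1/2, 1/2, -3/2]
R5 ← R5 − (3/4)·R1: [0, 1/4, -1/4, 3/4]
R6 ← R6 + R1: [0, -1, 1, -3]
R3 ← R3 − (5/4)·R2: [0, 0, 0, 0]
R4 ← R4 − (1/2)·R2: [0, 0, 0, 0]
R5 ← R5 + (1/4)·R2: [0, 0, 0, 0]
R6 ← R6 − R2: [0, 0, 0, 0]
Echelon form has 2 nonzero rows, so rank(C) = 2.
The column space has dimension equal to the rank: 2.

2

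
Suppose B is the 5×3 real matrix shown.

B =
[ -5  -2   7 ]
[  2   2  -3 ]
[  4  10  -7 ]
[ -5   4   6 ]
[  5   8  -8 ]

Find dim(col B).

2

Row reduce to echelon form.
R2 ← R2 + (2/5)·R1: [0, 6/5, -1/5]
R3 ← R3 + (4/5)·R1: [0, 42/5, -7/5]
R4 ← R4 − R1: [0, 6, -1]
R5 ← R5 + R1: [0, 6, -1]
R3 ← R3 − (7)·R2: [0, 0, 0]
R4 ← R4 − (5)·R2: [0, 0, 0]
R5 ← R5 − (5)·R2: [0, 0, 0]
Echelon form has 2 nonzero rows, so rank(B) = 2.
The column space has dimension equal to the rank: 2.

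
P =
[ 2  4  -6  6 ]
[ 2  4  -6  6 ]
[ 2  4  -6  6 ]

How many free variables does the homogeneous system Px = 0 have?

Row reduce to echelon form.
R2 ← R2 − R1: [0, 0, 0, 0]
R3 ← R3 − R1: [0, 0, 0, 0]
1 nonzero row, so rank(P) = 1.
P has 4 columns; by rank–nullity, nullity = 4 − 1 = 3.

3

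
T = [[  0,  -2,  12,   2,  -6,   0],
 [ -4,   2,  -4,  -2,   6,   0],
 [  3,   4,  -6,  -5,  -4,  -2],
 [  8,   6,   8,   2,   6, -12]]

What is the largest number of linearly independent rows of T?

Row reduce to echelon form.
Swap R1 ↔ R2
R3 ← R3 + (3/4)·R1: [0, 11/2, -9, -13/2, 1/2, -2]
R4 ← R4 + (2)·R1: [0, 10, 0, -2, 18, -12]
R3 ← R3 + (11/4)·R2: [0, 0, 24, -1, -16, -2]
R4 ← R4 + (5)·R2: [0, 0, 60, 8, -12, -12]
R4 ← R4 − (5/2)·R3: [0, 0, 0, 21/2, 28, -7]
Echelon form has 4 nonzero rows, so rank(T) = 4.
The rank gives the maximum number of linearly independent rows: 4.

4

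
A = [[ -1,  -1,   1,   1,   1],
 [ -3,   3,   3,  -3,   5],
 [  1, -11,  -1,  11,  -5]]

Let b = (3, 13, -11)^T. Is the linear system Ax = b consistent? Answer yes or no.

Row reduce the augmented matrix [A | b].
R2 ← R2 − (3)·R1: [0, 6, 0, -6, 2, 4]
R3 ← R3 + R1: [0, -12, 0, 12, -4, -8]
R3 ← R3 + (2)·R2: [0, 0, 0, 0, 0, 0]
The echelon form has 2 nonzero rows, and every pivot lies in the first 5 columns, so rank(A) = rank([A|b]) = 2.
The system is consistent.

yes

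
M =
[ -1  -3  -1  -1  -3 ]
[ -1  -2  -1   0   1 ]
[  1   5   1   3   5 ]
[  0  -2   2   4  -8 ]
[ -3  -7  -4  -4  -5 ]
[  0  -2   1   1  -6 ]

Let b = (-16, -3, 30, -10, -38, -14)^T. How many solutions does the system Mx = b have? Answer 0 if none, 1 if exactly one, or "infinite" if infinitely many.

Row reduce the augmented matrix [M | b].
R2 ← R2 − R1: [0, 1, 0, 1, 4, 13]
R3 ← R3 + R1: [0, 2, 0, 2, 2, 14]
R5 ← R5 − (3)·R1: [0, 2, -1, -1, 4, 10]
R3 ← R3 − (2)·R2: [0, 0, 0, 0, -6, -12]
R4 ← R4 + (2)·R2: [0, 0, 2, 6, 0, 16]
R5 ← R5 − (2)·R2: [0, 0, -1, -3, -4, -16]
R6 ← R6 + (2)·R2: [0, 0, 1, 3, 2, 12]
Swap R3 ↔ R4
R5 ← R5 + (1/2)·R3: [0, 0, 0, 0, -4, -8]
R6 ← R6 − (1/2)·R3: [0, 0, 0, 0, 2, 4]
R5 ← R5 − (2/3)·R4: [0, 0, 0, 0, 0, 0]
R6 ← R6 + (1/3)·R4: [0, 0, 0, 0, 0, 0]
The echelon form has 4 nonzero rows, and every pivot lies in the first 5 columns, so rank(M) = rank([M|b]) = 4.
The system is consistent.
rank = 4 < 5 unknowns, so there are infinitely many solutions.

infinite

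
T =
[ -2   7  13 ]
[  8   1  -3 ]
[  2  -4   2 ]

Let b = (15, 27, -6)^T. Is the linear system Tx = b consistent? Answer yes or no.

Row reduce the augmented matrix [T | b].
R2 ← R2 + (4)·R1: [0, 29, 49, 87]
R3 ← R3 + R1: [0, 3, 15, 9]
R3 ← R3 − (3/29)·R2: [0, 0, 288/29, 0]
The echelon form has 3 nonzero rows, and every pivot lies in the first 3 columns, so rank(T) = rank([T|b]) = 3.
The system is consistent.

yes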